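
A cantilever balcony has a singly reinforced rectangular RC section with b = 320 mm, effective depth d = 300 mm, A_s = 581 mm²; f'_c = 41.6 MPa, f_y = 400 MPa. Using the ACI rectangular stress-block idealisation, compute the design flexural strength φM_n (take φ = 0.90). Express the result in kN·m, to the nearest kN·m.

T = A_s f_y = 581 × 400 = 232400 N = 232.4 kN.
From C = T: a = T/(0.85 f'_c b) = 232400/(0.85 × 41.6 × 320) = 20.54 mm.
M_n = T(d − a/2) = 232.4 kN × (300 − 10.27) mm = 67.33 kN·m.
φM_n = 0.90 × 67.33 = 60.60 kN·m.

φM_n ≈ 61 kN·m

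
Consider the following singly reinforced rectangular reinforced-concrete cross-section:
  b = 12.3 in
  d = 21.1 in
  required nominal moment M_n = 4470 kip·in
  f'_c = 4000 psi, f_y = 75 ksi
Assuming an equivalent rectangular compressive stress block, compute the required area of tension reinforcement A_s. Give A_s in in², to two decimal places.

From M_n = 0.85 f'_c a b (d − a/2):
a = d − √(d² − 2M_n/(0.85 f'_c b)) = 21.1 − √(21.1² − 2 × 4470/(0.85 × 4 × 12.3)) = 5.887 in.
A_s = 0.85 f'_c a b / f_y = 0.85 × 4 × 5.887 × 12.3 / 75 = 3.283 in².

A_s ≈ 3.28 in²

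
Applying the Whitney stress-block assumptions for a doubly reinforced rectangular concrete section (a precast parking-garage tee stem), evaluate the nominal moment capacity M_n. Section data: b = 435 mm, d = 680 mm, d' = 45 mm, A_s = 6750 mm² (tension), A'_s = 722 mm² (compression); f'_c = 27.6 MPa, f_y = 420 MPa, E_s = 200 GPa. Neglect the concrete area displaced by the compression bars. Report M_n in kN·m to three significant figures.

M_n ≈ 1600 kN·m

Assume both tension and compression steel yield.
Net tension couple steel: A_s − A'_s = 6028 mm².
a = (A_s − A'_s) f_y / (0.85 f'_c b) = 2531760/(0.85 × 27.6 × 435) = 248.09 mm.
c = a/β₁ = 248.09/0.85 = 291.87 mm; ε'_s = 0.003(c − d')/c = 0.0025 ≥ f_y/E_s = 0.0021, so compression steel does yield.
M_n = (A_s − A'_s) f_y (d − a/2) + A'_s f_y (d − d') = [2531760 × (680 − 124.045) + 303240 × (680 − 45)] × 10⁻⁶ = 1407.54 + 192.56 = 1600.10 kN·m.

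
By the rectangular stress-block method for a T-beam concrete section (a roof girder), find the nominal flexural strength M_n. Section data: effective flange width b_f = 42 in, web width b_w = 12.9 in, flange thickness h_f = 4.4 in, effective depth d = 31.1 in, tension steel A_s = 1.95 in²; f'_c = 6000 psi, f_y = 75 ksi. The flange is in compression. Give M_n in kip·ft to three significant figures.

M_n ≈ 375 kip·ft

Tension: T = A_s f_y = 1.95 × 75 = 146.25 kips.
Try a within the flange: a = T/(0.85 f'_c b_f) = 146.25/(0.85 × 6 × 42) = 0.683 in.
Since a = 0.683 ≤ h_f = 4.4 in, the stress block lies entirely in the flange; analyse as a rectangular beam of width b_f.
M_n = T(d − a/2) = 146.25 × (31.1 − 0.3415) = 4498.4 kip·in.
M_n = 4498.4/12 = 374.87 kip·ft.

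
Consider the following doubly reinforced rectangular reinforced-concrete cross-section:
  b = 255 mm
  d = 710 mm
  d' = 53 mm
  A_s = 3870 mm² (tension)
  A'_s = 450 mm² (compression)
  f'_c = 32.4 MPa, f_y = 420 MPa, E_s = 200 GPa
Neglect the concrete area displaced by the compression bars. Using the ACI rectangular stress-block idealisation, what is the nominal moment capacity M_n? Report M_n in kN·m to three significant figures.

Assume both tension and compression steel yield.
Net tension couple steel: A_s − A'_s = 3420 mm².
a = (A_s − A'_s) f_y / (0.85 f'_c b) = 1436400/(0.85 × 32.4 × 255) = 204.54 mm.
c = a/β₁ = 204.54/0.819 = 249.74 mm; ε'_s = 0.003(c − d')/c = 0.0024 ≥ f_y/E_s = 0.0021, so compression steel does yield.
M_n = (A_s − A'_s) f_y (d − a/2) + A'_s f_y (d − d') = [1436400 × (710 − 102.27) + 189000 × (710 − 53)] × 10⁻⁶ = 872.94 + 124.17 = 997.11 kN·m.

M_n ≈ 997 kN·m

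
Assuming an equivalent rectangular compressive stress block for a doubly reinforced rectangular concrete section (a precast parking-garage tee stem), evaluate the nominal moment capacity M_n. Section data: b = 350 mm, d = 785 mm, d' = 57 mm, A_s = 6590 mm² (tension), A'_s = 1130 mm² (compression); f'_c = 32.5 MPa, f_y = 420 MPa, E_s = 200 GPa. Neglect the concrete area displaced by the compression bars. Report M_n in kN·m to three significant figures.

Assume both tension and compression steel yield.
Net tension couple steel: A_s − A'_s = 5460 mm².
a = (A_s − A'_s) f_y / (0.85 f'_c b) = 2293200/(0.85 × 32.5 × 350) = 237.18 mm.
c = a/β₁ = 237.18/0.818 = 289.95 mm; ε'_s = 0.003(c − d')/c = 0.0024 ≥ f_y/E_s = 0.0021, so compression steel does yield.
M_n = (A_s − A'_s) f_y (d − a/2) + A'_s f_y (d − d') = [2293200 × (785 − 118.59) + 474600 × (785 − 57)] × 10⁻⁶ = 1528.21 + 345.51 = 1873.72 kN·m.

M_n ≈ 1870 kN·m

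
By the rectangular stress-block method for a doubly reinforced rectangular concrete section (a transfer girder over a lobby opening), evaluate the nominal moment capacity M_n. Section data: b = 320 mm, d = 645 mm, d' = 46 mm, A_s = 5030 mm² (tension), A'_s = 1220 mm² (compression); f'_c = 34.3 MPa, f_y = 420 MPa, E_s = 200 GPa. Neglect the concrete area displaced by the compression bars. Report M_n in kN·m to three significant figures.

Assume both tension and compression steel yield.
Net tension couple steel: A_s − A'_s = 3810 mm².
a = (A_s − A'_s) f_y / (0.85 f'_c b) = 1600200/(0.85 × 34.3 × 320) = 171.52 mm.
c = a/β₁ = 171.52/0.805 = 213.07 mm; ε'_s = 0.003(c − d')/c = 0.0024 ≥ f_y/E_s = 0.0021, so compression steel does yield.
M_n = (A_s − A'_s) f_y (d − a/2) + A'_s f_y (d − d') = [1600200 × (645 − 85.76) + 512400 × (645 − 46)] × 10⁻⁶ = 894.90 + 306.93 = 1201.83 kN·m.

M_n ≈ 1200 kN·m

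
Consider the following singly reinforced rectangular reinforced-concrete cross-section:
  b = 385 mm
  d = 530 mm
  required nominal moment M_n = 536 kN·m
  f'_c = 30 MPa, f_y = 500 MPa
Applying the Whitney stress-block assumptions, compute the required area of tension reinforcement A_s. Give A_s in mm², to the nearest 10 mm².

A_s ≈ 2270 mm²

With M_n = 0.85 f'_c a b (d − a/2), solve the quadratic for a:
a = d − √(d² − 2M_n/(0.85 f'_c b)) = 530 − √(530² − 2 × 536×10⁶/(0.85 × 30 × 385)) = 115.62 mm.
A_s = 0.85 f'_c a b / f_y = 0.85 × 30 × 115.62 × 385 / 500 = 2270.2 mm².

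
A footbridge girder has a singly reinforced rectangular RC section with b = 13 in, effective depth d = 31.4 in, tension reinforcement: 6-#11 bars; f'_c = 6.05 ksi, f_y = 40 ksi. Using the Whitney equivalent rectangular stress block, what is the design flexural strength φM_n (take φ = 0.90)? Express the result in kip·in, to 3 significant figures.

A_s = 6 × 1.56 = 9.36 in².
T = A_s f_y = 9.36 × 40 = 374.4 kips.
a = T/(0.85 f'_c b) = 374.4/(0.85 × 6.05 × 13) = 5.600 in.
M_n = T(d − a/2) = 374.4 × (31.4 − 2.8) = 10707.8 kip·in.
φM_n = 0.90 × 10707.8 = 9637.0 kip·in.

φM_n ≈ 9640 kip·in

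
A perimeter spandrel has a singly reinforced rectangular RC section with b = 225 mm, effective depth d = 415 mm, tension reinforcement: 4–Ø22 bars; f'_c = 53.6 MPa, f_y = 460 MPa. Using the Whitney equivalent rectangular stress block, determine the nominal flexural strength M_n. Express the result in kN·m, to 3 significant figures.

M_n ≈ 266 kN·m

A_s = 4 × 380 = 1520 mm².
T = A_s f_y = 1520 × 460 = 699200 N = 699.2 kN.
From C = T: a = T/(0.85 f'_c b) = 699200/(0.85 × 53.6 × 225) = 68.21 mm.
M_n = T(d − a/2) = 699.2 kN × (415 − 34.105) mm = 266.32 kN·m.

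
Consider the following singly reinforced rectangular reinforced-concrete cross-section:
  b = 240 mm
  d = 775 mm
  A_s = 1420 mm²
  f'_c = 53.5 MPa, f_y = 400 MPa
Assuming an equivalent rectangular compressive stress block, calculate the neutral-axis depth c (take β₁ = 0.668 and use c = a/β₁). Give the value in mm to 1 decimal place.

c ≈ 77.9 mm

T = A_s f_y = 1420 × 400 = 568000 N = 568 kN.
Setting C = 0.85 f'_c a b equal to T: a = 568000/(0.85 × 53.5 × 240) = 52.043 mm.
With β₁ = 0.668, c = a/β₁ = 52.043/0.668 = 77.9 mm.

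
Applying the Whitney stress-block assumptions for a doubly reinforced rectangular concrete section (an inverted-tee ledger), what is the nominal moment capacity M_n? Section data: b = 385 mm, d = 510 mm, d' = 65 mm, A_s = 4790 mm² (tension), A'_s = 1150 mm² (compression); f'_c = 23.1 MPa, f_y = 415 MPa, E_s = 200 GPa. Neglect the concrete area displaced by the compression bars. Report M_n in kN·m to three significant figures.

Assume both tension and compression steel yield.
Net tension couple steel: A_s − A'_s = 3640 mm².
a = (A_s − A'_s) f_y / (0.85 f'_c b) = 1510600/(0.85 × 23.1 × 385) = 199.83 mm.
c = a/β₁ = 199.83/0.85 = 235.09 mm; ε'_s = 0.003(c − d')/c = 0.0022 ≥ f_y/E_s = 0.0021, so compression steel does yield.
M_n = (A_s − A'_s) f_y (d − a/2) + A'_s f_y (d − d') = [1510600 × (510 − 99.915) + 477250 × (510 − 65)] × 10⁻⁶ = 619.47 + 212.38 = 831.85 kN·m.

M_n ≈ 832 kN·m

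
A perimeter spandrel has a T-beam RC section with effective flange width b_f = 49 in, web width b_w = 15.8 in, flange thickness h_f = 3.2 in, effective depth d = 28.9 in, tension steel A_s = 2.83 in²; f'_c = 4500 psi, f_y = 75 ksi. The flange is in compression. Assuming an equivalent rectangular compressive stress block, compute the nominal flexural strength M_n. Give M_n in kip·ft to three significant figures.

Tension: T = A_s f_y = 2.83 × 75 = 212.25 kips.
Try a within the flange: a = T/(0.85 f'_c b_f) = 212.25/(0.85 × 4.5 × 49) = 1.132 in.
Since a = 1.132 ≤ h_f = 3.2 in, the stress block lies entirely in the flange; analyse as a rectangular beam of width b_f.
M_n = T(d − a/2) = 212.25 × (28.9 − 0.566) = 6013.9 kip·in.
M_n = 6013.9/12 = 501.16 kip·ft.

M_n ≈ 501 kip·ft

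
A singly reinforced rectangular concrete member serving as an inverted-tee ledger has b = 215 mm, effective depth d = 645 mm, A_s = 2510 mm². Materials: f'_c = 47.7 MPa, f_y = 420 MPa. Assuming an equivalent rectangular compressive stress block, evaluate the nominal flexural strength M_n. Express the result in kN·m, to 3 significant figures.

T = A_s f_y = 2510 × 420 = 1054200 N = 1054.2 kN.
From C = T: a = T/(0.85 f'_c b) = 1054200/(0.85 × 47.7 × 215) = 120.93 mm.
M_n = T(d − a/2) = 1054.2 kN × (645 − 60.465) mm = 616.22 kN·m.

M_n ≈ 616 kN·m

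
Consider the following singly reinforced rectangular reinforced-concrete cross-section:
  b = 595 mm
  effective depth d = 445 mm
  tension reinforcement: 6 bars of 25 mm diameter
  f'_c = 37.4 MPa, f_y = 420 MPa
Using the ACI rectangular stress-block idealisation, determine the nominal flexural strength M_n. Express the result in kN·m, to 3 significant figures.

A_s = 6 × 491 = 2946 mm².
T = A_s f_y = 2946 × 420 = 1237320 N = 1237.32 kN.
From C = T: a = T/(0.85 f'_c b) = 1237320/(0.85 × 37.4 × 595) = 65.41 mm.
M_n = T(d − a/2) = 1237.32 kN × (445 − 32.705) mm = 510.14 kN·m.

M_n ≈ 510 kN·m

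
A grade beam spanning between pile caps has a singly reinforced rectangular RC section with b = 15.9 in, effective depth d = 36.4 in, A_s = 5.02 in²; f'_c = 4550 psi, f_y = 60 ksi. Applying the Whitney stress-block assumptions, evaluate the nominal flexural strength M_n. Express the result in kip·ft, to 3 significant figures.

M_n ≈ 852 kip·ft

T = A_s f_y = 5.02 × 60 = 301.2 kips.
a = T/(0.85 f'_c b) = 301.2/(0.85 × 4.55 × 15.9) = 4.898 in.
M_n = T(d − a/2) = 301.2 × (36.4 − 2.449) = 10226.0 kip·in = 10226.0/12 = 852.17 kip·ft.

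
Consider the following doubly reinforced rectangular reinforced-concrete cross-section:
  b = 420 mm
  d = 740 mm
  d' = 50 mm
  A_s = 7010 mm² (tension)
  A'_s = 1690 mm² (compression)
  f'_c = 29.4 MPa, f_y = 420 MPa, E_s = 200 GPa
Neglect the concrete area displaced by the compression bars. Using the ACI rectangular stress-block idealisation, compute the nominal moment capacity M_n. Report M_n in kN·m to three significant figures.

M_n ≈ 1910 kN·m

Assume both tension and compression steel yield.
Net tension couple steel: A_s − A'_s = 5320 mm².
a = (A_s − A'_s) f_y / (0.85 f'_c b) = 2234400/(0.85 × 29.4 × 420) = 212.89 mm.
c = a/β₁ = 212.89/0.84 = 253.44 mm; ε'_s = 0.003(c − d')/c = 0.0024 ≥ f_y/E_s = 0.0021, so compression steel does yield.
M_n = (A_s − A'_s) f_y (d − a/2) + A'_s f_y (d − d') = [2234400 × (740 − 106.445) + 709800 × (740 − 50)] × 10⁻⁶ = 1415.62 + 489.76 = 1905.38 kN·m.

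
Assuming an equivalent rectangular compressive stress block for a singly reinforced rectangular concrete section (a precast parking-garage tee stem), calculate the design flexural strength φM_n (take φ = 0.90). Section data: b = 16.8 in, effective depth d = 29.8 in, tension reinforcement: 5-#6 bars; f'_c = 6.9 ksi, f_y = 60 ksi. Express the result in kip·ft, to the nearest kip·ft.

A_s = 5 × 0.44 = 2.2 in².
T = A_s f_y = 2.2 × 60 = 132 kips.
a = T/(0.85 f'_c b) = 132/(0.85 × 6.9 × 16.8) = 1.340 in.
M_n = T(d − a/2) = 132 × (29.8 − 0.67) = 3845.2 kip·in = 3845.2/12 = 320.43 kip·ft.
φM_n = 0.90 × 320.43 = 288.39 kip·ft.

φM_n ≈ 288 kip·ft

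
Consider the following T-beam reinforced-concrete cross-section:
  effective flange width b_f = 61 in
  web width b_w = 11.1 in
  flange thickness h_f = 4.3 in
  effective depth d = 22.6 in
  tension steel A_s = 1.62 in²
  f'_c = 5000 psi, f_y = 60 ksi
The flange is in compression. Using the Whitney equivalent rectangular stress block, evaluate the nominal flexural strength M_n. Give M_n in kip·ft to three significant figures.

M_n ≈ 182 kip·ft

Tension: T = A_s f_y = 1.62 × 60 = 97.2 kips.
Try a within the flange: a = T/(0.85 f'_c b_f) = 97.2/(0.85 × 5 × 61) = 0.375 in.
Since a = 0.375 ≤ h_f = 4.3 in, the stress block lies entirely in the flange; analyse as a rectangular beam of width b_f.
M_n = T(d − a/2) = 97.2 × (22.6 − 0.1875) = 2178.5 kip·in.
M_n = 2178.5/12 = 181.54 kip·ft.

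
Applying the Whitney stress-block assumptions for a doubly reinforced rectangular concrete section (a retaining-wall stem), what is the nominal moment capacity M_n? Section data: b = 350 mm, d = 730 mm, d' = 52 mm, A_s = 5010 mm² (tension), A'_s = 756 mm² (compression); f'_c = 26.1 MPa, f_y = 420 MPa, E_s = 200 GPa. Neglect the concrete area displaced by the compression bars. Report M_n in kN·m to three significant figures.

M_n ≈ 1310 kN·m

Assume both tension and compression steel yield.
Net tension couple steel: A_s − A'_s = 4254 mm².
a = (A_s − A'_s) f_y / (0.85 f'_c b) = 1786680/(0.85 × 26.1 × 350) = 230.10 mm.
c = a/β₁ = 230.10/0.85 = 270.71 mm; ε'_s = 0.003(c − d')/c = 0.0024 ≥ f_y/E_s = 0.0021, so compression steel does yield.
M_n = (A_s − A'_s) f_y (d − a/2) + A'_s f_y (d − d') = [1786680 × (730 − 115.05) + 317520 × (730 − 52)] × 10⁻⁶ = 1098.72 + 215.28 = 1314.00 kN·m.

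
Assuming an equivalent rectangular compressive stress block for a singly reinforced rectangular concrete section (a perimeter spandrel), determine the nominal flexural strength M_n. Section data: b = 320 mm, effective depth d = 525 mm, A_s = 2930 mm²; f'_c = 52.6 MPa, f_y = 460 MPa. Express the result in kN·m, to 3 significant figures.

T = A_s f_y = 2930 × 460 = 1347800 N = 1347.8 kN.
From C = T: a = T/(0.85 f'_c b) = 1347800/(0.85 × 52.6 × 320) = 94.20 mm.
M_n = T(d − a/2) = 1347.8 kN × (525 − 47.1) mm = 644.11 kN·m.

M_n ≈ 644 kN·m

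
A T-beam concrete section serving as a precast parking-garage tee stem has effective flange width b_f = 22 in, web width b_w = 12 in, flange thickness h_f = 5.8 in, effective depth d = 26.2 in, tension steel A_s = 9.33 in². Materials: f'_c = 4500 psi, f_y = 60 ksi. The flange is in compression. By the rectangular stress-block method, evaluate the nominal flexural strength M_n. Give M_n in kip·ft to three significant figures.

M_n ≈ 1060 kip·ft

Tension: T = A_s f_y = 9.33 × 60 = 559.8 kips.
Try a within the flange: a = T/(0.85 f'_c b_f) = 559.8/(0.85 × 4.5 × 22) = 6.652 in.
a = 6.652 > h_f = 5.8 in: the block extends into the web. Split into flange-overhang and web parts.
C_f = 0.85 f'_c (b_f − b_w) h_f = 0.85 × 4.5 × (22 − 12) × 5.8 = 221.9 kips.
Remaining web compression depth: a_w = (T − C_f)/(0.85 f'_c b_w) = (559.8 − 221.9)/(0.85 × 4.5 × 12) = 7.362 in.
M_n = C_f(d − h_f/2) + (T − C_f)(d − a_w/2) = 221.9 × (26.2 − 2.9) + 337.9 × (26.2 − 3.681) = 5170.3 + 7609.2 = 12779.5 kip·in.
M_n = 12779.5/12 = 1064.96 kip·ft.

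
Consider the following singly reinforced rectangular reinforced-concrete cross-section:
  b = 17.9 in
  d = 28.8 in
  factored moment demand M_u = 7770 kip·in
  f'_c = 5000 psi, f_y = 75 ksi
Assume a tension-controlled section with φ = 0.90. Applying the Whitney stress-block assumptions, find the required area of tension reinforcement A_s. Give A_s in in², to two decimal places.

A_s ≈ 4.32 in²

M_n = M_u/φ = 7770/0.90 = 8633.33 kip·in.
From M_n = 0.85 f'_c a b (d − a/2):
a = d − √(d² − 2M_n/(0.85 f'_c b)) = 28.8 − √(28.8² − 2 × 8633.33/(0.85 × 5 × 17.9)) = 4.255 in.
A_s = 0.85 f'_c a b / f_y = 0.85 × 5 × 4.255 × 17.9 / 75 = 4.316 in².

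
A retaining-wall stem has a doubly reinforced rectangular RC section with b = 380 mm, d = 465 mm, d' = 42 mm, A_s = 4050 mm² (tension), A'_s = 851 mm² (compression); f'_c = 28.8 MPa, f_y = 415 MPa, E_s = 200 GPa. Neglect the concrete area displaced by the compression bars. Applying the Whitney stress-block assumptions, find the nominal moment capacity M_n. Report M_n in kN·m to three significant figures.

M_n ≈ 672 kN·m

Assume both tension and compression steel yield.
Net tension couple steel: A_s − A'_s = 3199 mm².
a = (A_s − A'_s) f_y / (0.85 f'_c b) = 1327585/(0.85 × 28.8 × 380) = 142.71 mm.
c = a/β₁ = 142.71/0.844 = 169.09 mm; ε'_s = 0.003(c − d')/c = 0.0023 ≥ f_y/E_s = 0.0021, so compression steel does yield.
M_n = (A_s − A'_s) f_y (d − a/2) + A'_s f_y (d − d') = [1327585 × (465 − 71.355) + 353165 × (465 − 42)] × 10⁻⁶ = 522.60 + 149.39 = 671.99 kN·m.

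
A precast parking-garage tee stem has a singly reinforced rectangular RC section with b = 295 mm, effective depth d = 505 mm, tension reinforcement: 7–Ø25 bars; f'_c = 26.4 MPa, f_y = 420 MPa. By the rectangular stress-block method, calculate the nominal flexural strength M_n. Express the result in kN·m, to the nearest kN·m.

M_n ≈ 572 kN·m

A_s = 7 × 491 = 3437 mm².
T = A_s f_y = 3437 × 420 = 1443540 N = 1443.54 kN.
From C = T: a = T/(0.85 f'_c b) = 1443540/(0.85 × 26.4 × 295) = 218.06 mm.
M_n = T(d − a/2) = 1443.54 kN × (505 − 109.03) mm = 571.60 kN·m.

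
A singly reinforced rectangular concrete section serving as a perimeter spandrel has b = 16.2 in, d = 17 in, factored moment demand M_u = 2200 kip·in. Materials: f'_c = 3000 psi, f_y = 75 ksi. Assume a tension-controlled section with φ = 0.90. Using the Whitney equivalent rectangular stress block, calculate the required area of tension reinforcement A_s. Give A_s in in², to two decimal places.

A_s ≈ 2.17 in²

M_n = M_u/φ = 2200/0.90 = 2444.44 kip·in.
From M_n = 0.85 f'_c a b (d − a/2):
a = d − √(d² − 2M_n/(0.85 f'_c b)) = 17 − √(17² − 2 × 2444.44/(0.85 × 3 × 16.2)) = 3.937 in.
A_s = 0.85 f'_c a b / f_y = 0.85 × 3 × 3.937 × 16.2 / 75 = 2.168 in².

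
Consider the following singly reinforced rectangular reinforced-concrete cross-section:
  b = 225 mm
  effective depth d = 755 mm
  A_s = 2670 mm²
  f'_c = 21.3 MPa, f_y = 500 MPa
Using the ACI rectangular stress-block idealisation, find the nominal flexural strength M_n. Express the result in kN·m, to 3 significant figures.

T = A_s f_y = 2670 × 500 = 1335000 N = 1335 kN.
From C = T: a = T/(0.85 f'_c b) = 1335000/(0.85 × 21.3 × 225) = 327.72 mm.
M_n = T(d − a/2) = 1335 kN × (755 − 163.86) mm = 789.17 kN·m.

M_n ≈ 789 kN·m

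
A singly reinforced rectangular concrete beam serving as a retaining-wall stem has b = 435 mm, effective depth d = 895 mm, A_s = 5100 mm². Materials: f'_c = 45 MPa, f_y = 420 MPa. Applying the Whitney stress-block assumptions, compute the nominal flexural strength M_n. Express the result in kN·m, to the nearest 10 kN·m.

M_n ≈ 1780 kN·m

T = A_s f_y = 5100 × 420 = 2142000 N = 2142 kN.
From C = T: a = T/(0.85 f'_c b) = 2142000/(0.85 × 45 × 435) = 128.74 mm.
M_n = T(d − a/2) = 2142 kN × (895 − 64.37) mm = 1779.21 kN·m.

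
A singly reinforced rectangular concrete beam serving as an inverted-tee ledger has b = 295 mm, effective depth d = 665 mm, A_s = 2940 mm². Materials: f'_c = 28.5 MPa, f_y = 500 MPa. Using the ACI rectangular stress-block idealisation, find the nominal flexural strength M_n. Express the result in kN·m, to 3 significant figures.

M_n ≈ 826 kN·m

T = A_s f_y = 2940 × 500 = 1470000 N = 1470 kN.
From C = T: a = T/(0.85 f'_c b) = 1470000/(0.85 × 28.5 × 295) = 205.70 mm.
M_n = T(d − a/2) = 1470 kN × (665 − 102.85) mm = 826.36 kN·m.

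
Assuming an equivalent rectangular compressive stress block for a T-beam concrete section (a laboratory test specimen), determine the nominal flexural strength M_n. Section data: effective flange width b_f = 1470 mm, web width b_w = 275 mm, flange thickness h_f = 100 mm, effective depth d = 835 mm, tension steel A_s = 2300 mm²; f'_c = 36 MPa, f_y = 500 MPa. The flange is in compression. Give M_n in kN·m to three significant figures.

Tension: T = A_s f_y = 2300 × 500 = 1150000 N.
Try a within the flange: a = T/(0.85 f'_c b_f) = 1150000/(0.85 × 36 × 1470) = 25.57 mm.
Since a = 25.57 ≤ h_f = 100 mm, the stress block lies entirely in the flange; analyse as a rectangular beam of width b_f.
M_n = T(d − a/2) = 1150000 × (835 − 12.785) = 945.55 × 10⁶ N·mm.
M_n = 945.55 kN·m.

M_n ≈ 946 kN·m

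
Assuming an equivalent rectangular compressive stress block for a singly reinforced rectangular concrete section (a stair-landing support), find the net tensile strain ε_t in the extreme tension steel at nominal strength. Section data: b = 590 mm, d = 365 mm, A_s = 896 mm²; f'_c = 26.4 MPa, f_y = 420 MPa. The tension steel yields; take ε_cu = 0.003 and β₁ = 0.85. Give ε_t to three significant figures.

ε_t ≈ 0.0297

a = A_s f_y/(0.85 f'_c b) = 28.42 mm.
β₁ = 0.85, so c = a/β₁ = 28.42/0.85 = 33.44 mm.
From the linear strain diagram with ε_cu = 0.003: ε_t = 0.003 (d − c)/c = 0.003 × (365 − 33.44)/33.44 = 0.0297.
Since ε_t ≥ 0.005, the section is tension-controlled.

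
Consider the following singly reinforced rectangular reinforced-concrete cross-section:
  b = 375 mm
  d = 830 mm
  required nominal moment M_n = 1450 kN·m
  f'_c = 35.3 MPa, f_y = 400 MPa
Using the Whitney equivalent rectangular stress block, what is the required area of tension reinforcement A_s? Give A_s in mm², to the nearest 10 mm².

A_s ≈ 4880 mm²

With M_n = 0.85 f'_c a b (d − a/2), solve the quadratic for a:
a = d − √(d² − 2M_n/(0.85 f'_c b)) = 830 − √(830² − 2 × 1450×10⁶/(0.85 × 35.3 × 375)) = 173.37 mm.
A_s = 0.85 f'_c a b / f_y = 0.85 × 35.3 × 173.37 × 375 / 400 = 4876.8 mm².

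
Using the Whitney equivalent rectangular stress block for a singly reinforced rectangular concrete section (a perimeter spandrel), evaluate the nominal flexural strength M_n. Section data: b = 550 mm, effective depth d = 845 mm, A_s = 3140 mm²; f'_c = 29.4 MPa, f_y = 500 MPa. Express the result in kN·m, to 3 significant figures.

M_n ≈ 1240 kN·m

T = A_s f_y = 3140 × 500 = 1570000 N = 1570 kN.
From C = T: a = T/(0.85 f'_c b) = 1570000/(0.85 × 29.4 × 550) = 114.23 mm.
M_n = T(d − a/2) = 1570 kN × (845 − 57.115) mm = 1236.98 kN·m.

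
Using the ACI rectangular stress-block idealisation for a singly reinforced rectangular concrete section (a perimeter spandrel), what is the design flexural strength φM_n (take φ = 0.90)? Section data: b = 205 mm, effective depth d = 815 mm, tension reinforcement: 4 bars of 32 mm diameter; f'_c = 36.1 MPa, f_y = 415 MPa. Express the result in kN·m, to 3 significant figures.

φM_n ≈ 852 kN·m

A_s = 4 × 804 = 3216 mm².
T = A_s f_y = 3216 × 415 = 1334640 N = 1334.64 kN.
From C = T: a = T/(0.85 f'_c b) = 1334640/(0.85 × 36.1 × 205) = 212.17 mm.
M_n = T(d − a/2) = 1334.64 kN × (815 − 106.085) mm = 946.15 kN·m.
φM_n = 0.90 × 946.15 = 851.54 kN·m.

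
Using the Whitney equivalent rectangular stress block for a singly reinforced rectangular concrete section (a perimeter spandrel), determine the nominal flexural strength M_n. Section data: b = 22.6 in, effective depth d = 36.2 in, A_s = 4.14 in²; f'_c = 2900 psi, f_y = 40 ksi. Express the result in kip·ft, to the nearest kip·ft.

M_n ≈ 479 kip·ft

T = A_s f_y = 4.14 × 40 = 165.6 kips.
a = T/(0.85 f'_c b) = 165.6/(0.85 × 2.9 × 22.6) = 2.973 in.
M_n = T(d − a/2) = 165.6 × (36.2 − 1.4865) = 5748.6 kip·in = 5748.6/12 = 479.05 kip·ft.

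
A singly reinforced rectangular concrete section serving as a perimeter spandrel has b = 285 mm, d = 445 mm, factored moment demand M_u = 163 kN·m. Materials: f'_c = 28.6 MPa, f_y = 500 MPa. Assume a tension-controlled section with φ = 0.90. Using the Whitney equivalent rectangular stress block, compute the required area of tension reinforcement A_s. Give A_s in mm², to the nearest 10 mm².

M_n = M_u/φ = 163/0.90 = 181.111 kN·m.
With M_n = 0.85 f'_c a b (d − a/2), solve the quadratic for a:
a = d − √(d² − 2M_n/(0.85 f'_c b)) = 445 − √(445² − 2 × 181.111×10⁶/(0.85 × 28.6 × 285)) = 63.24 mm.
A_s = 0.85 f'_c a b / f_y = 0.85 × 28.6 × 63.24 × 285 / 500 = 876.3 mm².

A_s ≈ 880 mm²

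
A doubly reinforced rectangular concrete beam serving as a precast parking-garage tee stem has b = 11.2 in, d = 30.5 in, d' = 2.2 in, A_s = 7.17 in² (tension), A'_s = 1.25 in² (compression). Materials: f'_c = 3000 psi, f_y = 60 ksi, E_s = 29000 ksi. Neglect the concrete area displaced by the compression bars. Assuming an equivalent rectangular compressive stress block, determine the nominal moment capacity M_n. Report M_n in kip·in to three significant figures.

M_n ≈ 10700 kip·in

Assume both steels yield.
a = (A_s − A'_s) f_y/(0.85 f'_c b) = (7.17 − 1.25) × 60/(0.85 × 3 × 11.2) = 12.437 in.
c = a/β₁ = 12.437/0.85 = 14.632 in; ε'_s = 0.003(c − d')/c = 0.0025 ≥ ε_y = 0.0021, so the compression steel yields.
M_n = (A_s − A'_s) f_y (d − a/2) + A'_s f_y (d − d') = 355.2 × (30.5 − 6.2185) + 75 × (30.5 − 2.2) = 8624.8 + 2122.5 = 10747.3 kip·in.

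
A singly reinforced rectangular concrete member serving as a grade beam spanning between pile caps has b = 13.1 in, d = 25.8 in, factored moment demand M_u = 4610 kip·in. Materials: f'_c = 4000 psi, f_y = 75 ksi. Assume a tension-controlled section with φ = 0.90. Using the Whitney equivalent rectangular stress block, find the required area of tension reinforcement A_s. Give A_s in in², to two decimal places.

M_n = M_u/φ = 4610/0.90 = 5122.22 kip·in.
From M_n = 0.85 f'_c a b (d − a/2):
a = d − √(d² − 2M_n/(0.85 f'_c b)) = 25.8 − √(25.8² − 2 × 5122.22/(0.85 × 4 × 13.1)) = 4.928 in.
A_s = 0.85 f'_c a b / f_y = 0.85 × 4 × 4.928 × 13.1 / 75 = 2.927 in².

A_s ≈ 2.93 in²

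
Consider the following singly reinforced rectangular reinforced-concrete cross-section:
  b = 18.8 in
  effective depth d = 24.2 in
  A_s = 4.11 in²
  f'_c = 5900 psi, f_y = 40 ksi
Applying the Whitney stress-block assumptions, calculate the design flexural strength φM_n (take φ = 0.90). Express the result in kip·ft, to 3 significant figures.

φM_n ≈ 288 kip·ft

T = A_s f_y = 4.11 × 40 = 164.4 kips.
a = T/(0.85 f'_c b) = 164.4/(0.85 × 5.9 × 18.8) = 1.744 in.
M_n = T(d − a/2) = 164.4 × (24.2 − 0.872) = 3835.1 kip·in = 3835.1/12 = 319.59 kip·ft.
φM_n = 0.90 × 319.59 = 287.63 kip·ft.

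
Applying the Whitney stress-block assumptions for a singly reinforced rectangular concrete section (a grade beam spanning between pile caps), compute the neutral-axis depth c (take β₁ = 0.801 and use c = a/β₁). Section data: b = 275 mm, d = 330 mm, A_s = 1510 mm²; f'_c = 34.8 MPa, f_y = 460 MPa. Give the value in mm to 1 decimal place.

c ≈ 106.6 mm

T = A_s f_y = 1510 × 460 = 694600 N = 694.6 kN.
Setting C = 0.85 f'_c a b equal to T: a = 694600/(0.85 × 34.8 × 275) = 85.389 mm.
With β₁ = 0.801, c = a/β₁ = 85.389/0.801 = 106.6 mm.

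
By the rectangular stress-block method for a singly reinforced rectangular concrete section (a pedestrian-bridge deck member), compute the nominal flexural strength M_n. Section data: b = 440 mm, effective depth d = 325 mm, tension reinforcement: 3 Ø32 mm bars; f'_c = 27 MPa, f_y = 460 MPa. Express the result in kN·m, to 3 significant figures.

A_s = 3 × 804 = 2412 mm².
T = A_s f_y = 2412 × 460 = 1109520 N = 1109.52 kN.
From C = T: a = T/(0.85 f'_c b) = 1109520/(0.85 × 27 × 440) = 109.88 mm.
M_n = T(d − a/2) = 1109.52 kN × (325 − 54.94) mm = 299.64 kN·m.

M_n ≈ 300 kN·m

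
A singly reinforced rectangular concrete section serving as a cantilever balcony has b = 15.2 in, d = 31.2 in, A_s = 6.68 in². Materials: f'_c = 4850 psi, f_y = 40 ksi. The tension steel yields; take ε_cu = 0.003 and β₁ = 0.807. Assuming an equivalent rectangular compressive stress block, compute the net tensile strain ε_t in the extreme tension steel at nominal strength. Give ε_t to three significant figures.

a = A_s f_y/(0.85 f'_c b) = 4.264 in.
β₁ = 0.807, so c = a/β₁ = 4.264/0.807 = 5.284 in.
From the linear strain diagram with ε_cu = 0.003: ε_t = 0.003 (d − c)/c = 0.003 × (31.2 − 5.284)/5.284 = 0.0147.
Since ε_t ≥ 0.005, the section is tension-controlled.

ε_t ≈ 0.0147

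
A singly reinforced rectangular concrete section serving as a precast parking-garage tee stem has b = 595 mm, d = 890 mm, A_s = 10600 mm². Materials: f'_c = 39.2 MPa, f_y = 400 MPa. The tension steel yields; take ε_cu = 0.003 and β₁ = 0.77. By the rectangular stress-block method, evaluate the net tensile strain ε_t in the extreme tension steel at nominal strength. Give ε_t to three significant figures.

a = A_s f_y/(0.85 f'_c b) = 213.87 mm.
β₁ = 0.77, so c = a/β₁ = 213.87/0.77 = 277.75 mm.
From the linear strain diagram with ε_cu = 0.003: ε_t = 0.003 (d − c)/c = 0.003 × (890 − 277.75)/277.75 = 0.00661.
Since ε_t ≥ 0.005, the section is tension-controlled.

ε_t ≈ 0.00661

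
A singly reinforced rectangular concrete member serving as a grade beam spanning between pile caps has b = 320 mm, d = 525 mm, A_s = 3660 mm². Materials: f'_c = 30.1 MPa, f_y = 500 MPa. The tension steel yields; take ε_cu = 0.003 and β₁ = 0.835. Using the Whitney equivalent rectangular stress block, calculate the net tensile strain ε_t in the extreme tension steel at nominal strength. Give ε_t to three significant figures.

a = A_s f_y/(0.85 f'_c b) = 223.52 mm.
β₁ = 0.835, so c = a/β₁ = 223.52/0.835 = 267.69 mm.
From the linear strain diagram with ε_cu = 0.003: ε_t = 0.003 (d − c)/c = 0.003 × (525 − 267.69)/267.69 = 0.00288.
ε_t < 0.004 — the section is over-reinforced for flexure under ACI limits.

ε_t ≈ 0.00288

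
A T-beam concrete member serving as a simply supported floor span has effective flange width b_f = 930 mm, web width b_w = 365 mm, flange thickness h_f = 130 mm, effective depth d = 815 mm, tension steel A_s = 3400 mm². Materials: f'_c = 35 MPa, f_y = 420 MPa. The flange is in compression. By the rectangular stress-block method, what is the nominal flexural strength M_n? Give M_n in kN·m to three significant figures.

Tension: T = A_s f_y = 3400 × 420 = 1428000 N.
Try a within the flange: a = T/(0.85 f'_c b_f) = 1428000/(0.85 × 35 × 930) = 51.61 mm.
Since a = 51.61 ≤ h_f = 130 mm, the stress block lies entirely in the flange; analyse as a rectangular beam of width b_f.
M_n = T(d − a/2) = 1428000 × (815 − 25.805) = 1126.97 × 10⁶ N·mm.
M_n = 1126.97 kN·m.

M_n ≈ 1130 kN·m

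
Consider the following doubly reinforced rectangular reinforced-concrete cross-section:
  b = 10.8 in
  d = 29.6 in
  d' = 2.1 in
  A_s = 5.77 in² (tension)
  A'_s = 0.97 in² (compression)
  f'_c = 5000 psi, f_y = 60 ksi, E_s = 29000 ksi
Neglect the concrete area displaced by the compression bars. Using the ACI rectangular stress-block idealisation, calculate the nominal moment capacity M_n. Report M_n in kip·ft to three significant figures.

M_n ≈ 768 kip·ft

Assume both steels yield.
a = (A_s − A'_s) f_y/(0.85 f'_c b) = (5.77 − 0.97) × 60/(0.85 × 5 × 10.8) = 6.275 in.
c = a/β₁ = 6.275/0.8 = 7.844 in; ε'_s = 0.003(c − d')/c = 0.0022 ≥ ε_y = 0.0021, so the compression steel yields.
M_n = (A_s − A'_s) f_y (d − a/2) + A'_s f_y (d − d') = 288 × (29.6 − 3.1375) + 58.2 × (29.6 − 2.1) = 7621.2 + 1600.5 = 9221.7 kip·in = 9221.7/12 = 768.48 kip·ft.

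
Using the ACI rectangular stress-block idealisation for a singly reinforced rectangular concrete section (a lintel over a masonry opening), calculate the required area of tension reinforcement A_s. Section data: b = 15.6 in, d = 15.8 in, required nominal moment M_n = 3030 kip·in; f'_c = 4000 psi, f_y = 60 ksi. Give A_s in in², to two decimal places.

A_s ≈ 3.68 in²

From M_n = 0.85 f'_c a b (d − a/2):
a = d − √(d² − 2M_n/(0.85 f'_c b)) = 15.8 − √(15.8² − 2 × 3030/(0.85 × 4 × 15.6)) = 4.164 in.
A_s = 0.85 f'_c a b / f_y = 0.85 × 4 × 4.164 × 15.6 / 60 = 3.681 in².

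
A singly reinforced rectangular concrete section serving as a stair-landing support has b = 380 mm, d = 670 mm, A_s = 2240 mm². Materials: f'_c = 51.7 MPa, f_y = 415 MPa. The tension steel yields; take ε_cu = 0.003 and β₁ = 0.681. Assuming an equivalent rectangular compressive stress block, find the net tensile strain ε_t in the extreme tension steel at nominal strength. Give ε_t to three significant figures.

ε_t ≈ 0.0216

a = A_s f_y/(0.85 f'_c b) = 55.67 mm.
β₁ = 0.681, so c = a/β₁ = 55.67/0.681 = 81.75 mm.
From the linear strain diagram with ε_cu = 0.003: ε_t = 0.003 (d − c)/c = 0.003 × (670 − 81.75)/81.75 = 0.0216.
Since ε_t ≥ 0.005, the section is tension-controlled.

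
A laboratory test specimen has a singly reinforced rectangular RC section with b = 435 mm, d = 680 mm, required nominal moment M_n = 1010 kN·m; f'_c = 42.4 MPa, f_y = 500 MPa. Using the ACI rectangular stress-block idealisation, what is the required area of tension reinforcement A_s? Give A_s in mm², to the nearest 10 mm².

A_s ≈ 3210 mm²

With M_n = 0.85 f'_c a b (d − a/2), solve the quadratic for a:
a = d − √(d² − 2M_n/(0.85 f'_c b)) = 680 − √(680² − 2 × 1010×10⁶/(0.85 × 42.4 × 435)) = 102.46 mm.
A_s = 0.85 f'_c a b / f_y = 0.85 × 42.4 × 102.46 × 435 / 500 = 3212.6 mm².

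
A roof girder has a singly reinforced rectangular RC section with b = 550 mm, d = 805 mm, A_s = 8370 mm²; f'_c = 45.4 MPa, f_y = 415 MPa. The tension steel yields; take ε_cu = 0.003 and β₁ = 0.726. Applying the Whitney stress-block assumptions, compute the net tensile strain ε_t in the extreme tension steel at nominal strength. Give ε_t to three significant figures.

ε_t ≈ 0.00771

a = A_s f_y/(0.85 f'_c b) = 163.66 mm.
β₁ = 0.726, so c = a/β₁ = 163.66/0.726 = 225.43 mm.
From the linear strain diagram with ε_cu = 0.003: ε_t = 0.003 (d − c)/c = 0.003 × (805 − 225.43)/225.43 = 0.00771.
Since ε_t ≥ 0.005, the section is tension-controlled.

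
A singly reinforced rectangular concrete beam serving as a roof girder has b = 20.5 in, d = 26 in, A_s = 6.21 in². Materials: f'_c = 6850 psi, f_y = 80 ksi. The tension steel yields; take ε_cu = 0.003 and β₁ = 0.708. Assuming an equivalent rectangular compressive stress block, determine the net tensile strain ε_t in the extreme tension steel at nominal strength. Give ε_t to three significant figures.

a = A_s f_y/(0.85 f'_c b) = 4.162 in.
β₁ = 0.708, so c = a/β₁ = 4.162/0.708 = 5.879 in.
From the linear strain diagram with ε_cu = 0.003: ε_t = 0.003 (d − c)/c = 0.003 × (26 − 5.879)/5.879 = 0.0103.
Since ε_t ≥ 0.005, the section is tension-controlled.

ε_t ≈ 0.0103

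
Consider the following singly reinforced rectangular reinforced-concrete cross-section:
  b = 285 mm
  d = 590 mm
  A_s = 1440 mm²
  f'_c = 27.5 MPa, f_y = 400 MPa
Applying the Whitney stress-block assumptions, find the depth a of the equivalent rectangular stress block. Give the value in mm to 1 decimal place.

a ≈ 86.5 mm

T = A_s f_y = 1440 × 400 = 576000 N = 576 kN.
Setting C = 0.85 f'_c a b equal to T: a = 576000/(0.85 × 27.5 × 285) = 86.5 mm.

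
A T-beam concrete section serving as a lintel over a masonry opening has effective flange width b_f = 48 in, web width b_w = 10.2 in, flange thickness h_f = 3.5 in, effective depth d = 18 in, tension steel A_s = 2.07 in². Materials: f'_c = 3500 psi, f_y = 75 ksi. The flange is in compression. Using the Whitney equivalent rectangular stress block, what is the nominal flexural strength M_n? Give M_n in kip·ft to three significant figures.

M_n ≈ 226 kip·ft

Tension: T = A_s f_y = 2.07 × 75 = 155.25 kips.
Try a within the flange: a = T/(0.85 f'_c b_f) = 155.25/(0.85 × 3.5 × 48) = 1.087 in.
Since a = 1.087 ≤ h_f = 3.5 in, the stress block lies entirely in the flange; analyse as a rectangular beam of width b_f.
M_n = T(d − a/2) = 155.25 × (18 − 0.5435) = 2710.1 kip·in.
M_n = 2710.1/12 = 225.84 kip·ft.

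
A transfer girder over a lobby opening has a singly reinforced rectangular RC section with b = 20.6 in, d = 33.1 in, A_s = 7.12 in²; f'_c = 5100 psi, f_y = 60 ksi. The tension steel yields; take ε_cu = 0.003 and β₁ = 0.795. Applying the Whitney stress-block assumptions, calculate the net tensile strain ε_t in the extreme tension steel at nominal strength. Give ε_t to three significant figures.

a = A_s f_y/(0.85 f'_c b) = 4.784 in.
β₁ = 0.795, so c = a/β₁ = 4.784/0.795 = 6.018 in.
From the linear strain diagram with ε_cu = 0.003: ε_t = 0.003 (d − c)/c = 0.003 × (33.1 − 6.018)/6.018 = 0.0135.
Since ε_t ≥ 0.005, the section is tension-controlled.

ε_t ≈ 0.0135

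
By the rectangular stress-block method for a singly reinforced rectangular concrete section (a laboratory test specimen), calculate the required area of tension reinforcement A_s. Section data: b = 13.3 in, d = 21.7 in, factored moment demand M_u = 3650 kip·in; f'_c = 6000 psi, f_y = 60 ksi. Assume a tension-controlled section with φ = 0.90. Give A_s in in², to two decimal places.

A_s ≈ 3.34 in²

M_n = M_u/φ = 3650/0.90 = 4055.56 kip·in.
From M_n = 0.85 f'_c a b (d − a/2):
a = d − √(d² − 2M_n/(0.85 f'_c b)) = 21.7 − √(21.7² − 2 × 4055.56/(0.85 × 6 × 13.3)) = 2.957 in.
A_s = 0.85 f'_c a b / f_y = 0.85 × 6 × 2.957 × 13.3 / 60 = 3.343 in².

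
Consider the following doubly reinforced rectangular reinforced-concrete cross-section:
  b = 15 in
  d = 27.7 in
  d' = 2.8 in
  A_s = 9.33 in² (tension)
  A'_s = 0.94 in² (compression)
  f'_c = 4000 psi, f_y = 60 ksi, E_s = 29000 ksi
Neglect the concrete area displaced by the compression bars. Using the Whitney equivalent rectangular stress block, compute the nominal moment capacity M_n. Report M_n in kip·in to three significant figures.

M_n ≈ 12900 kip·in

Assume both steels yield.
a = (A_s − A'_s) f_y/(0.85 f'_c b) = (9.33 − 0.94) × 60/(0.85 × 4 × 15) = 9.871 in.
c = a/β₁ = 9.871/0.85 = 11.613 in; ε'_s = 0.003(c − d')/c = 0.0023 ≥ ε_y = 0.0021, so the compression steel yields.
M_n = (A_s − A'_s) f_y (d − a/2) + A'_s f_y (d − d') = 503.4 × (27.7 − 4.9355) + 56.4 × (27.7 − 2.8) = 11459.6 + 1404.4 = 12864.0 kip·in.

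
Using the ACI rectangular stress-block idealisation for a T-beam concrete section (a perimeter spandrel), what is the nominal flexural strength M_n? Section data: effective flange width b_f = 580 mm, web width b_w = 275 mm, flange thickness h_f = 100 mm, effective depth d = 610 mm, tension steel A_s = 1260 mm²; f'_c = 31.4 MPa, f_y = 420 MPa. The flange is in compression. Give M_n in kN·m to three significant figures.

M_n ≈ 314 kN·m

Tension: T = A_s f_y = 1260 × 420 = 529200 N.
Try a within the flange: a = T/(0.85 f'_c b_f) = 529200/(0.85 × 31.4 × 580) = 34.19 mm.
Since a = 34.19 ≤ h_f = 100 mm, the stress block lies entirely in the flange; analyse as a rectangular beam of width b_f.
M_n = T(d − a/2) = 529200 × (610 − 17.095) = 313.77 × 10⁶ N·mm.
M_n = 313.77 kN·m.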